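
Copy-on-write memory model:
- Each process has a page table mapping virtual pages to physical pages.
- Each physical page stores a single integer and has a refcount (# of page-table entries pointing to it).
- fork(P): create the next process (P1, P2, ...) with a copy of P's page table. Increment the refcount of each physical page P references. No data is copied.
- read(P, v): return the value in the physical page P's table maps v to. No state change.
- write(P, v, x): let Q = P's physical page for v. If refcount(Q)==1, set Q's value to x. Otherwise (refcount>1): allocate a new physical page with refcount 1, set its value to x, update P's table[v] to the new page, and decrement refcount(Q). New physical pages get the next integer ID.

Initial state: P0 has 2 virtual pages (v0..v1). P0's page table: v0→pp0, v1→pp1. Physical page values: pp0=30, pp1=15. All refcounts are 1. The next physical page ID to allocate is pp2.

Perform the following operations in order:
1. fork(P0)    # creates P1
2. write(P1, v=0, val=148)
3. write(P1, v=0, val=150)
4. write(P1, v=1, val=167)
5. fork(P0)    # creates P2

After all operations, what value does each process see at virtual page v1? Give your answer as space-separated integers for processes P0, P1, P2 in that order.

Op 1: fork(P0) -> P1. 2 ppages; refcounts: pp0:2 pp1:2
Op 2: write(P1, v0, 148). refcount(pp0)=2>1 -> COPY to pp2. 3 ppages; refcounts: pp0:1 pp1:2 pp2:1
Op 3: write(P1, v0, 150). refcount(pp2)=1 -> write in place. 3 ppages; refcounts: pp0:1 pp1:2 pp2:1
Op 4: write(P1, v1, 167). refcount(pp1)=2>1 -> COPY to pp3. 4 ppages; refcounts: pp0:1 pp1:1 pp2:1 pp3:1
Op 5: fork(P0) -> P2. 4 ppages; refcounts: pp0:2 pp1:2 pp2:1 pp3:1
P0: v1 -> pp1 = 15
P1: v1 -> pp3 = 167
P2: v1 -> pp1 = 15

Answer: 15 167 15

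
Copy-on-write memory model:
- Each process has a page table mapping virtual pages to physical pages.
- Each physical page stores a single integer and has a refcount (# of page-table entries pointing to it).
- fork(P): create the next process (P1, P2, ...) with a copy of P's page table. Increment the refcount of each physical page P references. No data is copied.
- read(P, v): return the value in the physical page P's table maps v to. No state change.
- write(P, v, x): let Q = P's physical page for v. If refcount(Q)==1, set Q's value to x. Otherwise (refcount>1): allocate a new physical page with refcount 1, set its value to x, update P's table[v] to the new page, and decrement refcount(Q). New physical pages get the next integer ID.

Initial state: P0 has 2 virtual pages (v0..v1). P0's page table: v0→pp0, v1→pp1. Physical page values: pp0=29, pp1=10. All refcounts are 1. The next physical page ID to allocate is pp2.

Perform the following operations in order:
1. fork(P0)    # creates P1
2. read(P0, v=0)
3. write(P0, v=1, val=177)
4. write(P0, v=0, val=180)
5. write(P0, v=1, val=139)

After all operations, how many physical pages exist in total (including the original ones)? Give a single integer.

Answer: 4

Derivation:
Op 1: fork(P0) -> P1. 2 ppages; refcounts: pp0:2 pp1:2
Op 2: read(P0, v0) -> 29. No state change.
Op 3: write(P0, v1, 177). refcount(pp1)=2>1 -> COPY to pp2. 3 ppages; refcounts: pp0:2 pp1:1 pp2:1
Op 4: write(P0, v0, 180). refcount(pp0)=2>1 -> COPY to pp3. 4 ppages; refcounts: pp0:1 pp1:1 pp2:1 pp3:1
Op 5: write(P0, v1, 139). refcount(pp2)=1 -> write in place. 4 ppages; refcounts: pp0:1 pp1:1 pp2:1 pp3:1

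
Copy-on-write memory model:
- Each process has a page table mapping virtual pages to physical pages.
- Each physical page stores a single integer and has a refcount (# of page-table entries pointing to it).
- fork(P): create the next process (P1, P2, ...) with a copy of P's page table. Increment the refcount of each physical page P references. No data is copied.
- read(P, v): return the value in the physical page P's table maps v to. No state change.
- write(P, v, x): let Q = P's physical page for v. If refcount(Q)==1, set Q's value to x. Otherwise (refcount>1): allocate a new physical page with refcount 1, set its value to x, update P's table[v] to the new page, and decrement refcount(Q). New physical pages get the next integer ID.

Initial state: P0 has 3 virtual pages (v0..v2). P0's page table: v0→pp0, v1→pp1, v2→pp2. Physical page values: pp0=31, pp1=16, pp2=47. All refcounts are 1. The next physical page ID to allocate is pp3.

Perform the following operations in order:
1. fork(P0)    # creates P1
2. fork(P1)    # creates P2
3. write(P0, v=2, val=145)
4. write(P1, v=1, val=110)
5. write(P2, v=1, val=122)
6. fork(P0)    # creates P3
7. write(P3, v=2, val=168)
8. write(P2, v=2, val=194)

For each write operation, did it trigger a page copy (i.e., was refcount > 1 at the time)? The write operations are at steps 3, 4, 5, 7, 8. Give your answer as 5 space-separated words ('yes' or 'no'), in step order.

Op 1: fork(P0) -> P1. 3 ppages; refcounts: pp0:2 pp1:2 pp2:2
Op 2: fork(P1) -> P2. 3 ppages; refcounts: pp0:3 pp1:3 pp2:3
Op 3: write(P0, v2, 145). refcount(pp2)=3>1 -> COPY to pp3. 4 ppages; refcounts: pp0:3 pp1:3 pp2:2 pp3:1
Op 4: write(P1, v1, 110). refcount(pp1)=3>1 -> COPY to pp4. 5 ppages; refcounts: pp0:3 pp1:2 pp2:2 pp3:1 pp4:1
Op 5: write(P2, v1, 122). refcount(pp1)=2>1 -> COPY to pp5. 6 ppages; refcounts: pp0:3 pp1:1 pp2:2 pp3:1 pp4:1 pp5:1
Op 6: fork(P0) -> P3. 6 ppages; refcounts: pp0:4 pp1:2 pp2:2 pp3:2 pp4:1 pp5:1
Op 7: write(P3, v2, 168). refcount(pp3)=2>1 -> COPY to pp6. 7 ppages; refcounts: pp0:4 pp1:2 pp2:2 pp3:1 pp4:1 pp5:1 pp6:1
Op 8: write(P2, v2, 194). refcount(pp2)=2>1 -> COPY to pp7. 8 ppages; refcounts: pp0:4 pp1:2 pp2:1 pp3:1 pp4:1 pp5:1 pp6:1 pp7:1

yes yes yes yes yes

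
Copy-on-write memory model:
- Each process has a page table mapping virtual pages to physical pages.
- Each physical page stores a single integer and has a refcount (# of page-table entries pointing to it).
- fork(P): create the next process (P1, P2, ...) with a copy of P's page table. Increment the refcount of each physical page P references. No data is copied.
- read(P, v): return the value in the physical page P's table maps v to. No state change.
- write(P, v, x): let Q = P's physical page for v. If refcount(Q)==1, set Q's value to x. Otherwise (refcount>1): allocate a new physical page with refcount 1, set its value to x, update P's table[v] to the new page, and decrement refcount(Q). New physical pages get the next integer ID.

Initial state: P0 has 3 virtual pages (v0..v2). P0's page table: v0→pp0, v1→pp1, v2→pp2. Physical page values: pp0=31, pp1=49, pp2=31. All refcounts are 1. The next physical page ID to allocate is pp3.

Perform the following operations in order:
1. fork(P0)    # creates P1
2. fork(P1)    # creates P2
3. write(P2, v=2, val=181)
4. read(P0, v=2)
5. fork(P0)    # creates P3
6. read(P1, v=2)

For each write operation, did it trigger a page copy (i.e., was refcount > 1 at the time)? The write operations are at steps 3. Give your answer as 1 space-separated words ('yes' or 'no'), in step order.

Op 1: fork(P0) -> P1. 3 ppages; refcounts: pp0:2 pp1:2 pp2:2
Op 2: fork(P1) -> P2. 3 ppages; refcounts: pp0:3 pp1:3 pp2:3
Op 3: write(P2, v2, 181). refcount(pp2)=3>1 -> COPY to pp3. 4 ppages; refcounts: pp0:3 pp1:3 pp2:2 pp3:1
Op 4: read(P0, v2) -> 31. No state change.
Op 5: fork(P0) -> P3. 4 ppages; refcounts: pp0:4 pp1:4 pp2:3 pp3:1
Op 6: read(P1, v2) -> 31. No state change.

yes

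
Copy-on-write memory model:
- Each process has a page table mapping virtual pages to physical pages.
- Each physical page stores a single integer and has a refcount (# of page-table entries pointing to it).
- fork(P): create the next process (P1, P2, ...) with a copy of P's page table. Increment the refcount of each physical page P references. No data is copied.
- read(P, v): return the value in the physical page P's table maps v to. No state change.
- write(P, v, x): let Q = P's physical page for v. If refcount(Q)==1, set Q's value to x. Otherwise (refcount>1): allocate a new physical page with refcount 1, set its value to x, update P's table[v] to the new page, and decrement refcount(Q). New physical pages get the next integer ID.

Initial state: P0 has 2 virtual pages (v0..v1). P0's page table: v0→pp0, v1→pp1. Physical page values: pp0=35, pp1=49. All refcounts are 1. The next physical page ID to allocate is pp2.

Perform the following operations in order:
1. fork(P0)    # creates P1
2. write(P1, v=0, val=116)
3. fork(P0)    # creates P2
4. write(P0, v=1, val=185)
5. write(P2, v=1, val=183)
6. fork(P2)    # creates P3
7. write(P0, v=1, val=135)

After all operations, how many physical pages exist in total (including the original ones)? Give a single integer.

Answer: 5

Derivation:
Op 1: fork(P0) -> P1. 2 ppages; refcounts: pp0:2 pp1:2
Op 2: write(P1, v0, 116). refcount(pp0)=2>1 -> COPY to pp2. 3 ppages; refcounts: pp0:1 pp1:2 pp2:1
Op 3: fork(P0) -> P2. 3 ppages; refcounts: pp0:2 pp1:3 pp2:1
Op 4: write(P0, v1, 185). refcount(pp1)=3>1 -> COPY to pp3. 4 ppages; refcounts: pp0:2 pp1:2 pp2:1 pp3:1
Op 5: write(P2, v1, 183). refcount(pp1)=2>1 -> COPY to pp4. 5 ppages; refcounts: pp0:2 pp1:1 pp2:1 pp3:1 pp4:1
Op 6: fork(P2) -> P3. 5 ppages; refcounts: pp0:3 pp1:1 pp2:1 pp3:1 pp4:2
Op 7: write(P0, v1, 135). refcount(pp3)=1 -> write in place. 5 ppages; refcounts: pp0:3 pp1:1 pp2:1 pp3:1 pp4:2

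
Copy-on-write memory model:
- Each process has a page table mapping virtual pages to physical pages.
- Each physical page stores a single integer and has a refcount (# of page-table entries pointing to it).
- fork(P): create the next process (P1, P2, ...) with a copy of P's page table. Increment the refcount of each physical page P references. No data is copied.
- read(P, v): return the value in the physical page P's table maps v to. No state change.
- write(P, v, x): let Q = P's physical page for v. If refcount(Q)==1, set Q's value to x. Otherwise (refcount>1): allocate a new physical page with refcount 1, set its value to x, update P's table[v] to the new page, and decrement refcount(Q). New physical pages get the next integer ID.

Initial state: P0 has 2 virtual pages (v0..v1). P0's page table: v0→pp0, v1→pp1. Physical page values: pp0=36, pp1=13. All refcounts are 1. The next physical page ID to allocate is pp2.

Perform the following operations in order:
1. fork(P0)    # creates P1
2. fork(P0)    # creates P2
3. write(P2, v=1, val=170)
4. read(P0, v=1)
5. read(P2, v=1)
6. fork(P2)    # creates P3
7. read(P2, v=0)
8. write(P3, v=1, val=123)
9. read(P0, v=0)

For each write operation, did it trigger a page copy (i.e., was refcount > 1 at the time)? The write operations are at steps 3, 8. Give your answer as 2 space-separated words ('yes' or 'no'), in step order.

Op 1: fork(P0) -> P1. 2 ppages; refcounts: pp0:2 pp1:2
Op 2: fork(P0) -> P2. 2 ppages; refcounts: pp0:3 pp1:3
Op 3: write(P2, v1, 170). refcount(pp1)=3>1 -> COPY to pp2. 3 ppages; refcounts: pp0:3 pp1:2 pp2:1
Op 4: read(P0, v1) -> 13. No state change.
Op 5: read(P2, v1) -> 170. No state change.
Op 6: fork(P2) -> P3. 3 ppages; refcounts: pp0:4 pp1:2 pp2:2
Op 7: read(P2, v0) -> 36. No state change.
Op 8: write(P3, v1, 123). refcount(pp2)=2>1 -> COPY to pp3. 4 ppages; refcounts: pp0:4 pp1:2 pp2:1 pp3:1
Op 9: read(P0, v0) -> 36. No state change.

yes yes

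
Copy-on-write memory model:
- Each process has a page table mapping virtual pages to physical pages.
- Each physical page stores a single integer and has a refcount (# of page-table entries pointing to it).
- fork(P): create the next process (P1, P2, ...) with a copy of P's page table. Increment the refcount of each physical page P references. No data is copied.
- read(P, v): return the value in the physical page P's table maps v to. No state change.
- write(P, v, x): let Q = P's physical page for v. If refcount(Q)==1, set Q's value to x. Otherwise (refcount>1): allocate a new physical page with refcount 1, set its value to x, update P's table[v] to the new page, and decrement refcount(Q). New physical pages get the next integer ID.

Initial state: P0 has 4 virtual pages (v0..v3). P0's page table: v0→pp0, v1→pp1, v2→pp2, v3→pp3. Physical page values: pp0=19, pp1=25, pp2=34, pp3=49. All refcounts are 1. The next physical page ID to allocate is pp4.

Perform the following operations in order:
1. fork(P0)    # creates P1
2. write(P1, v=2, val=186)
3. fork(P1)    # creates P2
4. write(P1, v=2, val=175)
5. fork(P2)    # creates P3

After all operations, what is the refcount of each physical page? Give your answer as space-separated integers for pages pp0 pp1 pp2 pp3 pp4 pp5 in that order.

Op 1: fork(P0) -> P1. 4 ppages; refcounts: pp0:2 pp1:2 pp2:2 pp3:2
Op 2: write(P1, v2, 186). refcount(pp2)=2>1 -> COPY to pp4. 5 ppages; refcounts: pp0:2 pp1:2 pp2:1 pp3:2 pp4:1
Op 3: fork(P1) -> P2. 5 ppages; refcounts: pp0:3 pp1:3 pp2:1 pp3:3 pp4:2
Op 4: write(P1, v2, 175). refcount(pp4)=2>1 -> COPY to pp5. 6 ppages; refcounts: pp0:3 pp1:3 pp2:1 pp3:3 pp4:1 pp5:1
Op 5: fork(P2) -> P3. 6 ppages; refcounts: pp0:4 pp1:4 pp2:1 pp3:4 pp4:2 pp5:1

Answer: 4 4 1 4 2 1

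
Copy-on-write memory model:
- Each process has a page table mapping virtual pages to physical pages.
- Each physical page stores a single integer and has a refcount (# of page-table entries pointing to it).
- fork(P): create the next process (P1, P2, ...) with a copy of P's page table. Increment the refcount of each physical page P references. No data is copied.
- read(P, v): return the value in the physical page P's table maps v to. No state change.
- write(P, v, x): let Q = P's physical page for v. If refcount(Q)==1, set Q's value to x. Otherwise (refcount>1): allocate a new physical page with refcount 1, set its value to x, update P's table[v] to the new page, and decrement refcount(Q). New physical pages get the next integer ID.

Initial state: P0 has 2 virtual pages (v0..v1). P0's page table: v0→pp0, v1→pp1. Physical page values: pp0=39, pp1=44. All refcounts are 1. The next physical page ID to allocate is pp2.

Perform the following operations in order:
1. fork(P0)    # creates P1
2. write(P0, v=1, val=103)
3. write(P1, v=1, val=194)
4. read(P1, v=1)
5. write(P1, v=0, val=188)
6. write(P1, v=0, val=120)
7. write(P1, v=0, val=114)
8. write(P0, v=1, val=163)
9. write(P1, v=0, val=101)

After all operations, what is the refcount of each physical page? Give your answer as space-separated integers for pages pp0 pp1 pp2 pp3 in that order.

Answer: 1 1 1 1

Derivation:
Op 1: fork(P0) -> P1. 2 ppages; refcounts: pp0:2 pp1:2
Op 2: write(P0, v1, 103). refcount(pp1)=2>1 -> COPY to pp2. 3 ppages; refcounts: pp0:2 pp1:1 pp2:1
Op 3: write(P1, v1, 194). refcount(pp1)=1 -> write in place. 3 ppages; refcounts: pp0:2 pp1:1 pp2:1
Op 4: read(P1, v1) -> 194. No state change.
Op 5: write(P1, v0, 188). refcount(pp0)=2>1 -> COPY to pp3. 4 ppages; refcounts: pp0:1 pp1:1 pp2:1 pp3:1
Op 6: write(P1, v0, 120). refcount(pp3)=1 -> write in place. 4 ppages; refcounts: pp0:1 pp1:1 pp2:1 pp3:1
Op 7: write(P1, v0, 114). refcount(pp3)=1 -> write in place. 4 ppages; refcounts: pp0:1 pp1:1 pp2:1 pp3:1
Op 8: write(P0, v1, 163). refcount(pp2)=1 -> write in place. 4 ppages; refcounts: pp0:1 pp1:1 pp2:1 pp3:1
Op 9: write(P1, v0, 101). refcount(pp3)=1 -> write in place. 4 ppages; refcounts: pp0:1 pp1:1 pp2:1 pp3:1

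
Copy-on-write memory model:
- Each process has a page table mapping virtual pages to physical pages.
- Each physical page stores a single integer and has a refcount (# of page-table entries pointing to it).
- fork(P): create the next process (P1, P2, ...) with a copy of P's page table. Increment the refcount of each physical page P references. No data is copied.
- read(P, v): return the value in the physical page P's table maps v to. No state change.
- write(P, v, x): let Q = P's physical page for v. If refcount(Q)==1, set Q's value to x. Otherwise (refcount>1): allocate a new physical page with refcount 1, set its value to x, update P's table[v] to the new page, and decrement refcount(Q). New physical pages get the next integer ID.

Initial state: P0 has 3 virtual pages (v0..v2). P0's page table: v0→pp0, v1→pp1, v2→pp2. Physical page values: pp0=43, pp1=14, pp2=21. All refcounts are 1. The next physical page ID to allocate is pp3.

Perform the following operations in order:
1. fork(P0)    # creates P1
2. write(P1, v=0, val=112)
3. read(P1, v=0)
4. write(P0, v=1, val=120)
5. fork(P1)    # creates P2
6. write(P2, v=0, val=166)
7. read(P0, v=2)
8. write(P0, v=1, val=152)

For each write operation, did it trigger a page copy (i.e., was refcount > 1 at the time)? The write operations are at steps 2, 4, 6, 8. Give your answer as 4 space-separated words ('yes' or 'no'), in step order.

Op 1: fork(P0) -> P1. 3 ppages; refcounts: pp0:2 pp1:2 pp2:2
Op 2: write(P1, v0, 112). refcount(pp0)=2>1 -> COPY to pp3. 4 ppages; refcounts: pp0:1 pp1:2 pp2:2 pp3:1
Op 3: read(P1, v0) -> 112. No state change.
Op 4: write(P0, v1, 120). refcount(pp1)=2>1 -> COPY to pp4. 5 ppages; refcounts: pp0:1 pp1:1 pp2:2 pp3:1 pp4:1
Op 5: fork(P1) -> P2. 5 ppages; refcounts: pp0:1 pp1:2 pp2:3 pp3:2 pp4:1
Op 6: write(P2, v0, 166). refcount(pp3)=2>1 -> COPY to pp5. 6 ppages; refcounts: pp0:1 pp1:2 pp2:3 pp3:1 pp4:1 pp5:1
Op 7: read(P0, v2) -> 21. No state change.
Op 8: write(P0, v1, 152). refcount(pp4)=1 -> write in place. 6 ppages; refcounts: pp0:1 pp1:2 pp2:3 pp3:1 pp4:1 pp5:1

yes yes yes no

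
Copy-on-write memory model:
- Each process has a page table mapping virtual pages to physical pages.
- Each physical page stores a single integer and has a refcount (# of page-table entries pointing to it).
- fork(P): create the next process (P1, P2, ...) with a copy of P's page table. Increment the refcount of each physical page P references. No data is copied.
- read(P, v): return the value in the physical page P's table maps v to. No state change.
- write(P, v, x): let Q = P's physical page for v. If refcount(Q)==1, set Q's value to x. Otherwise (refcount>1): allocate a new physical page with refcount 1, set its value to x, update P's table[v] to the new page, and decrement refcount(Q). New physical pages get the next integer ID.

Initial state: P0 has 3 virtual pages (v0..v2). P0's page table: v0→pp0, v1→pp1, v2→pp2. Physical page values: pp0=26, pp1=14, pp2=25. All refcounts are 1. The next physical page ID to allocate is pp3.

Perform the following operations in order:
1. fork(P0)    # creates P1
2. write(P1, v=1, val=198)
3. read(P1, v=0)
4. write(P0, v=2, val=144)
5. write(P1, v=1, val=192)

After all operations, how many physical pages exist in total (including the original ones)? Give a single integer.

Answer: 5

Derivation:
Op 1: fork(P0) -> P1. 3 ppages; refcounts: pp0:2 pp1:2 pp2:2
Op 2: write(P1, v1, 198). refcount(pp1)=2>1 -> COPY to pp3. 4 ppages; refcounts: pp0:2 pp1:1 pp2:2 pp3:1
Op 3: read(P1, v0) -> 26. No state change.
Op 4: write(P0, v2, 144). refcount(pp2)=2>1 -> COPY to pp4. 5 ppages; refcounts: pp0:2 pp1:1 pp2:1 pp3:1 pp4:1
Op 5: write(P1, v1, 192). refcount(pp3)=1 -> write in place. 5 ppages; refcounts: pp0:2 pp1:1 pp2:1 pp3:1 pp4:1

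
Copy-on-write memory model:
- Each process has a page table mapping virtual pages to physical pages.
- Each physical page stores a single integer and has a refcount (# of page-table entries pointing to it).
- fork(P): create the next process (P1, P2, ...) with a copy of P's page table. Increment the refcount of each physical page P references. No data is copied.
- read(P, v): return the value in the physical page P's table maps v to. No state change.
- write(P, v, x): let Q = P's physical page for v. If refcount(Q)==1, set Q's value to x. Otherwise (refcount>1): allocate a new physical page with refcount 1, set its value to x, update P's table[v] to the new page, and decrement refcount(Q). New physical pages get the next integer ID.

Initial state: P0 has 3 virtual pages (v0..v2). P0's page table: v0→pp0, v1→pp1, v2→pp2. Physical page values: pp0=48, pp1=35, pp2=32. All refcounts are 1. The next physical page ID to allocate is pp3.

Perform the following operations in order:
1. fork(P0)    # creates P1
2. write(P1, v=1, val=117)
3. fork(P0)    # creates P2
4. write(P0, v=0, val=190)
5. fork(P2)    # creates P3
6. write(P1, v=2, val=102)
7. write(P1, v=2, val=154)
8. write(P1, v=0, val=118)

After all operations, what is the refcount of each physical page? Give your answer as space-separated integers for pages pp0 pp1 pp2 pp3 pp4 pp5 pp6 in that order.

Op 1: fork(P0) -> P1. 3 ppages; refcounts: pp0:2 pp1:2 pp2:2
Op 2: write(P1, v1, 117). refcount(pp1)=2>1 -> COPY to pp3. 4 ppages; refcounts: pp0:2 pp1:1 pp2:2 pp3:1
Op 3: fork(P0) -> P2. 4 ppages; refcounts: pp0:3 pp1:2 pp2:3 pp3:1
Op 4: write(P0, v0, 190). refcount(pp0)=3>1 -> COPY to pp4. 5 ppages; refcounts: pp0:2 pp1:2 pp2:3 pp3:1 pp4:1
Op 5: fork(P2) -> P3. 5 ppages; refcounts: pp0:3 pp1:3 pp2:4 pp3:1 pp4:1
Op 6: write(P1, v2, 102). refcount(pp2)=4>1 -> COPY to pp5. 6 ppages; refcounts: pp0:3 pp1:3 pp2:3 pp3:1 pp4:1 pp5:1
Op 7: write(P1, v2, 154). refcount(pp5)=1 -> write in place. 6 ppages; refcounts: pp0:3 pp1:3 pp2:3 pp3:1 pp4:1 pp5:1
Op 8: write(P1, v0, 118). refcount(pp0)=3>1 -> COPY to pp6. 7 ppages; refcounts: pp0:2 pp1:3 pp2:3 pp3:1 pp4:1 pp5:1 pp6:1

Answer: 2 3 3 1 1 1 1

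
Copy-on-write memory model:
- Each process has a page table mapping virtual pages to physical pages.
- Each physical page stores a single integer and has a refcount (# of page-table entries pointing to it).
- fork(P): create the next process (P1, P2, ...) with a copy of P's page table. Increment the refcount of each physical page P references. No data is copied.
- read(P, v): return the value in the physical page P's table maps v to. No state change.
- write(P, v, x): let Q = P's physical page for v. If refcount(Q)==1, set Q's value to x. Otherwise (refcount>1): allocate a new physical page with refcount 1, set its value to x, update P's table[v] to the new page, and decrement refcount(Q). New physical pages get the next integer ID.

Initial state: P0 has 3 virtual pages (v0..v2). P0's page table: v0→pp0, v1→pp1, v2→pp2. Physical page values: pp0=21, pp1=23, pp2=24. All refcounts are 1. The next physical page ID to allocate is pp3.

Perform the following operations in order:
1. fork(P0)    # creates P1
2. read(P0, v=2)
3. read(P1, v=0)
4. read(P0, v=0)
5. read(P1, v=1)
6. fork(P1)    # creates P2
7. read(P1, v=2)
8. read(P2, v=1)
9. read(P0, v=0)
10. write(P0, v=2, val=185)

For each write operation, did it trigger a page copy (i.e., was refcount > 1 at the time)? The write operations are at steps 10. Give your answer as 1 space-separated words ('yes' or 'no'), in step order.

Op 1: fork(P0) -> P1. 3 ppages; refcounts: pp0:2 pp1:2 pp2:2
Op 2: read(P0, v2) -> 24. No state change.
Op 3: read(P1, v0) -> 21. No state change.
Op 4: read(P0, v0) -> 21. No state change.
Op 5: read(P1, v1) -> 23. No state change.
Op 6: fork(P1) -> P2. 3 ppages; refcounts: pp0:3 pp1:3 pp2:3
Op 7: read(P1, v2) -> 24. No state change.
Op 8: read(P2, v1) -> 23. No state change.
Op 9: read(P0, v0) -> 21. No state change.
Op 10: write(P0, v2, 185). refcount(pp2)=3>1 -> COPY to pp3. 4 ppages; refcounts: pp0:3 pp1:3 pp2:2 pp3:1

yes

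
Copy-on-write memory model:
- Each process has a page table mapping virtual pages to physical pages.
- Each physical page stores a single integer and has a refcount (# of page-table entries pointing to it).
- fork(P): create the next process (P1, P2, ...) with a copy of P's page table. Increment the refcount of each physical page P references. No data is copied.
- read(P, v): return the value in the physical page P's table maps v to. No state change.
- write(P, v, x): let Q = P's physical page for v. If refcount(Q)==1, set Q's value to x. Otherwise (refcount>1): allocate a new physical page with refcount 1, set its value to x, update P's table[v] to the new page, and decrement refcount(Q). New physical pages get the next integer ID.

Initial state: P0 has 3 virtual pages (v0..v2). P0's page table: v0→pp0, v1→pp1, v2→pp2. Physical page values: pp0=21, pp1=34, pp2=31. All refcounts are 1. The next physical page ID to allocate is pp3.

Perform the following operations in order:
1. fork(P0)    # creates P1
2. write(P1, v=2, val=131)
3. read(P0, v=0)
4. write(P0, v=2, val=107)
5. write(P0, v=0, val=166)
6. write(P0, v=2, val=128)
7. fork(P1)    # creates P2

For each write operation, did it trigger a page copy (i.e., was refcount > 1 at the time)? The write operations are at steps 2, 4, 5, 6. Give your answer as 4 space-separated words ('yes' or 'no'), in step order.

Op 1: fork(P0) -> P1. 3 ppages; refcounts: pp0:2 pp1:2 pp2:2
Op 2: write(P1, v2, 131). refcount(pp2)=2>1 -> COPY to pp3. 4 ppages; refcounts: pp0:2 pp1:2 pp2:1 pp3:1
Op 3: read(P0, v0) -> 21. No state change.
Op 4: write(P0, v2, 107). refcount(pp2)=1 -> write in place. 4 ppages; refcounts: pp0:2 pp1:2 pp2:1 pp3:1
Op 5: write(P0, v0, 166). refcount(pp0)=2>1 -> COPY to pp4. 5 ppages; refcounts: pp0:1 pp1:2 pp2:1 pp3:1 pp4:1
Op 6: write(P0, v2, 128). refcount(pp2)=1 -> write in place. 5 ppages; refcounts: pp0:1 pp1:2 pp2:1 pp3:1 pp4:1
Op 7: fork(P1) -> P2. 5 ppages; refcounts: pp0:2 pp1:3 pp2:1 pp3:2 pp4:1

yes no yes no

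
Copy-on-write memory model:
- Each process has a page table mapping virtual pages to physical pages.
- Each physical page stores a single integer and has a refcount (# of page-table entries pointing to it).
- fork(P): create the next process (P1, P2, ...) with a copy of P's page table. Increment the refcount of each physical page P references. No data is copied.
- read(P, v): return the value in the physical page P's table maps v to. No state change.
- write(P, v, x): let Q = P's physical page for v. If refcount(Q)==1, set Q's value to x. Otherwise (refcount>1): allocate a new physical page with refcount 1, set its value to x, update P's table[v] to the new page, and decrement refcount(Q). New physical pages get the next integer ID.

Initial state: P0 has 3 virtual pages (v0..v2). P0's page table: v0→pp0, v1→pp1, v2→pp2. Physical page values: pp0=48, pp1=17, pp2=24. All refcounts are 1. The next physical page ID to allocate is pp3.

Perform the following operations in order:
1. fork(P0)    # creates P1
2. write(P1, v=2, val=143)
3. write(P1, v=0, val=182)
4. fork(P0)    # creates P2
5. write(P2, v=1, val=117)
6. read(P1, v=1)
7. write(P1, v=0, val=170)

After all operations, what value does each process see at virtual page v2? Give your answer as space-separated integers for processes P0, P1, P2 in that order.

Op 1: fork(P0) -> P1. 3 ppages; refcounts: pp0:2 pp1:2 pp2:2
Op 2: write(P1, v2, 143). refcount(pp2)=2>1 -> COPY to pp3. 4 ppages; refcounts: pp0:2 pp1:2 pp2:1 pp3:1
Op 3: write(P1, v0, 182). refcount(pp0)=2>1 -> COPY to pp4. 5 ppages; refcounts: pp0:1 pp1:2 pp2:1 pp3:1 pp4:1
Op 4: fork(P0) -> P2. 5 ppages; refcounts: pp0:2 pp1:3 pp2:2 pp3:1 pp4:1
Op 5: write(P2, v1, 117). refcount(pp1)=3>1 -> COPY to pp5. 6 ppages; refcounts: pp0:2 pp1:2 pp2:2 pp3:1 pp4:1 pp5:1
Op 6: read(P1, v1) -> 17. No state change.
Op 7: write(P1, v0, 170). refcount(pp4)=1 -> write in place. 6 ppages; refcounts: pp0:2 pp1:2 pp2:2 pp3:1 pp4:1 pp5:1
P0: v2 -> pp2 = 24
P1: v2 -> pp3 = 143
P2: v2 -> pp2 = 24

Answer: 24 143 24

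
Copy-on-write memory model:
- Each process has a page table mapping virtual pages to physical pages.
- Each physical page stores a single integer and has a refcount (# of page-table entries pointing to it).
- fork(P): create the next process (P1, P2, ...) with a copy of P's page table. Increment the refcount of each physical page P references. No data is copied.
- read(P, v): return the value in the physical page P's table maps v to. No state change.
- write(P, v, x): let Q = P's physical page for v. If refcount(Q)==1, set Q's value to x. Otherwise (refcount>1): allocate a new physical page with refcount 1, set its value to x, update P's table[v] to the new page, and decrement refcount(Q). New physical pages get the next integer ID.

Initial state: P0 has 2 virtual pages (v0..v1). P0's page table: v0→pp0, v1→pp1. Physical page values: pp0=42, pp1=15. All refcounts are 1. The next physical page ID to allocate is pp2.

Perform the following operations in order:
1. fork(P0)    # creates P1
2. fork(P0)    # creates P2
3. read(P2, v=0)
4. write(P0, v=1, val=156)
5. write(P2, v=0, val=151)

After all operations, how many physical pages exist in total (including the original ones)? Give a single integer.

Answer: 4

Derivation:
Op 1: fork(P0) -> P1. 2 ppages; refcounts: pp0:2 pp1:2
Op 2: fork(P0) -> P2. 2 ppages; refcounts: pp0:3 pp1:3
Op 3: read(P2, v0) -> 42. No state change.
Op 4: write(P0, v1, 156). refcount(pp1)=3>1 -> COPY to pp2. 3 ppages; refcounts: pp0:3 pp1:2 pp2:1
Op 5: write(P2, v0, 151). refcount(pp0)=3>1 -> COPY to pp3. 4 ppages; refcounts: pp0:2 pp1:2 pp2:1 pp3:1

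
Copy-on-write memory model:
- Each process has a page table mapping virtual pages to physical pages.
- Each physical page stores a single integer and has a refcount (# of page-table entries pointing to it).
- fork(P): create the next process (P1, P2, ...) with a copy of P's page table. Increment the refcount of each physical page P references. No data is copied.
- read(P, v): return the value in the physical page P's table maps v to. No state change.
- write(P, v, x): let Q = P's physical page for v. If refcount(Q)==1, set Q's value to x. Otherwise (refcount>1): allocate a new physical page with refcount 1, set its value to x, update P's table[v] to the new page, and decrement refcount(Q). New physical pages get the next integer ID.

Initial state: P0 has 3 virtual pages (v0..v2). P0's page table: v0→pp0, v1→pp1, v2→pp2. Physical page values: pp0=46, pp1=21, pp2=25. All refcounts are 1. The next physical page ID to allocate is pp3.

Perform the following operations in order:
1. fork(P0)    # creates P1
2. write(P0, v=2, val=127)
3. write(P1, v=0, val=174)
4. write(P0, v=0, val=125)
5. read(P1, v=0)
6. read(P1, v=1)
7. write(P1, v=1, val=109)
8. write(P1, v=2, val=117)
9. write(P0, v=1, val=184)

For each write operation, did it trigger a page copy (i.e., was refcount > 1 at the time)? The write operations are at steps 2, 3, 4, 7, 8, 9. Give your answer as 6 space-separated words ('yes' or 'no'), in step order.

Op 1: fork(P0) -> P1. 3 ppages; refcounts: pp0:2 pp1:2 pp2:2
Op 2: write(P0, v2, 127). refcount(pp2)=2>1 -> COPY to pp3. 4 ppages; refcounts: pp0:2 pp1:2 pp2:1 pp3:1
Op 3: write(P1, v0, 174). refcount(pp0)=2>1 -> COPY to pp4. 5 ppages; refcounts: pp0:1 pp1:2 pp2:1 pp3:1 pp4:1
Op 4: write(P0, v0, 125). refcount(pp0)=1 -> write in place. 5 ppages; refcounts: pp0:1 pp1:2 pp2:1 pp3:1 pp4:1
Op 5: read(P1, v0) -> 174. No state change.
Op 6: read(P1, v1) -> 21. No state change.
Op 7: write(P1, v1, 109). refcount(pp1)=2>1 -> COPY to pp5. 6 ppages; refcounts: pp0:1 pp1:1 pp2:1 pp3:1 pp4:1 pp5:1
Op 8: write(P1, v2, 117). refcount(pp2)=1 -> write in place. 6 ppages; refcounts: pp0:1 pp1:1 pp2:1 pp3:1 pp4:1 pp5:1
Op 9: write(P0, v1, 184). refcount(pp1)=1 -> write in place. 6 ppages; refcounts: pp0:1 pp1:1 pp2:1 pp3:1 pp4:1 pp5:1

yes yes no yes no no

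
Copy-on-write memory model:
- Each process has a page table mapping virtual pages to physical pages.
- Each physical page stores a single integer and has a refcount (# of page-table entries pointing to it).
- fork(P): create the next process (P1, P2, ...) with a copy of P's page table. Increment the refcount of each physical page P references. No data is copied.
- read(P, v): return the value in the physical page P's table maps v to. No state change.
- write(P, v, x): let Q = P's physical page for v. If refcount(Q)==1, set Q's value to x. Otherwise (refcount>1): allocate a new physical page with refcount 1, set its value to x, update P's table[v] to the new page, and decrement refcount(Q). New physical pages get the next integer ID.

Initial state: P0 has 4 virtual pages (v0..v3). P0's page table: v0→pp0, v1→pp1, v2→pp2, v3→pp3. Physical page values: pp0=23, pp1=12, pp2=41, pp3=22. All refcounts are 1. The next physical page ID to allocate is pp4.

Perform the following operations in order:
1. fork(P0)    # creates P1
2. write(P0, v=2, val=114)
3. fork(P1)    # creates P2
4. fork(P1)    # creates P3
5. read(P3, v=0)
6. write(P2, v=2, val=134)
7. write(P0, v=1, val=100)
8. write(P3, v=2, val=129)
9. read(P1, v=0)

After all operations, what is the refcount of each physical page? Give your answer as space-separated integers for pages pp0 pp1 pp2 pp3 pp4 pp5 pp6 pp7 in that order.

Op 1: fork(P0) -> P1. 4 ppages; refcounts: pp0:2 pp1:2 pp2:2 pp3:2
Op 2: write(P0, v2, 114). refcount(pp2)=2>1 -> COPY to pp4. 5 ppages; refcounts: pp0:2 pp1:2 pp2:1 pp3:2 pp4:1
Op 3: fork(P1) -> P2. 5 ppages; refcounts: pp0:3 pp1:3 pp2:2 pp3:3 pp4:1
Op 4: fork(P1) -> P3. 5 ppages; refcounts: pp0:4 pp1:4 pp2:3 pp3:4 pp4:1
Op 5: read(P3, v0) -> 23. No state change.
Op 6: write(P2, v2, 134). refcount(pp2)=3>1 -> COPY to pp5. 6 ppages; refcounts: pp0:4 pp1:4 pp2:2 pp3:4 pp4:1 pp5:1
Op 7: write(P0, v1, 100). refcount(pp1)=4>1 -> COPY to pp6. 7 ppages; refcounts: pp0:4 pp1:3 pp2:2 pp3:4 pp4:1 pp5:1 pp6:1
Op 8: write(P3, v2, 129). refcount(pp2)=2>1 -> COPY to pp7. 8 ppages; refcounts: pp0:4 pp1:3 pp2:1 pp3:4 pp4:1 pp5:1 pp6:1 pp7:1
Op 9: read(P1, v0) -> 23. No state change.

Answer: 4 3 1 4 1 1 1 1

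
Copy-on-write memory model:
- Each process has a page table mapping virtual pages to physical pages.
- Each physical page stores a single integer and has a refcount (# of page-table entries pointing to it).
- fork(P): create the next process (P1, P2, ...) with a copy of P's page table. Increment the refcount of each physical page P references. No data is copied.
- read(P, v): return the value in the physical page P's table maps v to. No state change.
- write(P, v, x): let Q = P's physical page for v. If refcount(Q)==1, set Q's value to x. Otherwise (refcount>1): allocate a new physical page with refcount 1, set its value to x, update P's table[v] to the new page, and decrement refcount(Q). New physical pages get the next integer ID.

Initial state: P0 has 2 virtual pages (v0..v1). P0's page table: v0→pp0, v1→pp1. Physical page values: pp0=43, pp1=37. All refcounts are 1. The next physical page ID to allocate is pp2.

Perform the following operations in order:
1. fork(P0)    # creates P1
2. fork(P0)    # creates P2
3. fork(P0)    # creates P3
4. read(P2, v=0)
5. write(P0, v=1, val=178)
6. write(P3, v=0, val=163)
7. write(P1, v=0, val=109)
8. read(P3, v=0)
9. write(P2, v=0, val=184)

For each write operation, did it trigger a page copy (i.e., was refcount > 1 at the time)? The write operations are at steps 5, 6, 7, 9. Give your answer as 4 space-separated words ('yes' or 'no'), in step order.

Op 1: fork(P0) -> P1. 2 ppages; refcounts: pp0:2 pp1:2
Op 2: fork(P0) -> P2. 2 ppages; refcounts: pp0:3 pp1:3
Op 3: fork(P0) -> P3. 2 ppages; refcounts: pp0:4 pp1:4
Op 4: read(P2, v0) -> 43. No state change.
Op 5: write(P0, v1, 178). refcount(pp1)=4>1 -> COPY to pp2. 3 ppages; refcounts: pp0:4 pp1:3 pp2:1
Op 6: write(P3, v0, 163). refcount(pp0)=4>1 -> COPY to pp3. 4 ppages; refcounts: pp0:3 pp1:3 pp2:1 pp3:1
Op 7: write(P1, v0, 109). refcount(pp0)=3>1 -> COPY to pp4. 5 ppages; refcounts: pp0:2 pp1:3 pp2:1 pp3:1 pp4:1
Op 8: read(P3, v0) -> 163. No state change.
Op 9: write(P2, v0, 184). refcount(pp0)=2>1 -> COPY to pp5. 6 ppages; refcounts: pp0:1 pp1:3 pp2:1 pp3:1 pp4:1 pp5:1

yes yes yes yes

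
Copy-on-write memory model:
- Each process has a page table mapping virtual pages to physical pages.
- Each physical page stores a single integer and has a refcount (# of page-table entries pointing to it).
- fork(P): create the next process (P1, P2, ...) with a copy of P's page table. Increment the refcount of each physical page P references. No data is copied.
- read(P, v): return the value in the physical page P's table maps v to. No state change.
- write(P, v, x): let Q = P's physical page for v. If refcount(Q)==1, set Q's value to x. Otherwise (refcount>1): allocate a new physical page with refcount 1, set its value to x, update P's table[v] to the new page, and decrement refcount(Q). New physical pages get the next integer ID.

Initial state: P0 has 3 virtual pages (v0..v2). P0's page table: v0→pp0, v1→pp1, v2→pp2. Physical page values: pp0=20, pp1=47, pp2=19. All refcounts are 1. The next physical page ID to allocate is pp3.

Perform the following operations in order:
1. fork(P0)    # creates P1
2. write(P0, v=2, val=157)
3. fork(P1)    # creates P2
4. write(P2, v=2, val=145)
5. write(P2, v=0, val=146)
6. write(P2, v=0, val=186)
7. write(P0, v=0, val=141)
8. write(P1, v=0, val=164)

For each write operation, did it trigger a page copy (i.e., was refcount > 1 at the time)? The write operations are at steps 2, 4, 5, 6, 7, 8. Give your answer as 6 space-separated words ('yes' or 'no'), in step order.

Op 1: fork(P0) -> P1. 3 ppages; refcounts: pp0:2 pp1:2 pp2:2
Op 2: write(P0, v2, 157). refcount(pp2)=2>1 -> COPY to pp3. 4 ppages; refcounts: pp0:2 pp1:2 pp2:1 pp3:1
Op 3: fork(P1) -> P2. 4 ppages; refcounts: pp0:3 pp1:3 pp2:2 pp3:1
Op 4: write(P2, v2, 145). refcount(pp2)=2>1 -> COPY to pp4. 5 ppages; refcounts: pp0:3 pp1:3 pp2:1 pp3:1 pp4:1
Op 5: write(P2, v0, 146). refcount(pp0)=3>1 -> COPY to pp5. 6 ppages; refcounts: pp0:2 pp1:3 pp2:1 pp3:1 pp4:1 pp5:1
Op 6: write(P2, v0, 186). refcount(pp5)=1 -> write in place. 6 ppages; refcounts: pp0:2 pp1:3 pp2:1 pp3:1 pp4:1 pp5:1
Op 7: write(P0, v0, 141). refcount(pp0)=2>1 -> COPY to pp6. 7 ppages; refcounts: pp0:1 pp1:3 pp2:1 pp3:1 pp4:1 pp5:1 pp6:1
Op 8: write(P1, v0, 164). refcount(pp0)=1 -> write in place. 7 ppages; refcounts: pp0:1 pp1:3 pp2:1 pp3:1 pp4:1 pp5:1 pp6:1

yes yes yes no yes no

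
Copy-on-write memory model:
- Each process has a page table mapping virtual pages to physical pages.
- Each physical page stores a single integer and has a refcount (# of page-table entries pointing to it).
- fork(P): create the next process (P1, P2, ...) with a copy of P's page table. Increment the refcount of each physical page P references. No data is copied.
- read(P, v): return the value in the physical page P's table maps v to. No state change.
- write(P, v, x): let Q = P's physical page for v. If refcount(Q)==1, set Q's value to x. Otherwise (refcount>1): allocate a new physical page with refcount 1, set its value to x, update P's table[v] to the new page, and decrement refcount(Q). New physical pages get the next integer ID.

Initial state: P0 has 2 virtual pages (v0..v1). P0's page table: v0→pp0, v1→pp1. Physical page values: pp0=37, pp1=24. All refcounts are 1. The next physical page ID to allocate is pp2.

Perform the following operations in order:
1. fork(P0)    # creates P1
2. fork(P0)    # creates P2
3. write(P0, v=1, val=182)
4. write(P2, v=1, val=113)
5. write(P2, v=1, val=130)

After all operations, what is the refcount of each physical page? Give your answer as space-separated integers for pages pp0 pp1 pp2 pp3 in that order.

Op 1: fork(P0) -> P1. 2 ppages; refcounts: pp0:2 pp1:2
Op 2: fork(P0) -> P2. 2 ppages; refcounts: pp0:3 pp1:3
Op 3: write(P0, v1, 182). refcount(pp1)=3>1 -> COPY to pp2. 3 ppages; refcounts: pp0:3 pp1:2 pp2:1
Op 4: write(P2, v1, 113). refcount(pp1)=2>1 -> COPY to pp3. 4 ppages; refcounts: pp0:3 pp1:1 pp2:1 pp3:1
Op 5: write(P2, v1, 130). refcount(pp3)=1 -> write in place. 4 ppages; refcounts: pp0:3 pp1:1 pp2:1 pp3:1

Answer: 3 1 1 1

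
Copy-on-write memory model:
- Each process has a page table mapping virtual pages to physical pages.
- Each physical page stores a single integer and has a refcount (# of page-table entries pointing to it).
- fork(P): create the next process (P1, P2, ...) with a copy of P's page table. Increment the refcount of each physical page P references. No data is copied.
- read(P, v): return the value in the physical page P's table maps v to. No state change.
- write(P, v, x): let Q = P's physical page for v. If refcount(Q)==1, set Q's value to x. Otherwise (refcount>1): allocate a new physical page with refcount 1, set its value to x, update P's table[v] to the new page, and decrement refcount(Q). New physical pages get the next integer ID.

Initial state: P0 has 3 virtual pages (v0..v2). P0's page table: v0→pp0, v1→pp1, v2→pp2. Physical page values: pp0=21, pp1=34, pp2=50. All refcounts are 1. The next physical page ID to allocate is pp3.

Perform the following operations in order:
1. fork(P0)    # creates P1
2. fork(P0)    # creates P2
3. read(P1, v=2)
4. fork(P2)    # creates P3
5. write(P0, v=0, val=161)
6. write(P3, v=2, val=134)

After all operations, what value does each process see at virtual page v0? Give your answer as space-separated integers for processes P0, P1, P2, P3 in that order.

Answer: 161 21 21 21

Derivation:
Op 1: fork(P0) -> P1. 3 ppages; refcounts: pp0:2 pp1:2 pp2:2
Op 2: fork(P0) -> P2. 3 ppages; refcounts: pp0:3 pp1:3 pp2:3
Op 3: read(P1, v2) -> 50. No state change.
Op 4: fork(P2) -> P3. 3 ppages; refcounts: pp0:4 pp1:4 pp2:4
Op 5: write(P0, v0, 161). refcount(pp0)=4>1 -> COPY to pp3. 4 ppages; refcounts: pp0:3 pp1:4 pp2:4 pp3:1
Op 6: write(P3, v2, 134). refcount(pp2)=4>1 -> COPY to pp4. 5 ppages; refcounts: pp0:3 pp1:4 pp2:3 pp3:1 pp4:1
P0: v0 -> pp3 = 161
P1: v0 -> pp0 = 21
P2: v0 -> pp0 = 21
P3: v0 -> pp0 = 21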